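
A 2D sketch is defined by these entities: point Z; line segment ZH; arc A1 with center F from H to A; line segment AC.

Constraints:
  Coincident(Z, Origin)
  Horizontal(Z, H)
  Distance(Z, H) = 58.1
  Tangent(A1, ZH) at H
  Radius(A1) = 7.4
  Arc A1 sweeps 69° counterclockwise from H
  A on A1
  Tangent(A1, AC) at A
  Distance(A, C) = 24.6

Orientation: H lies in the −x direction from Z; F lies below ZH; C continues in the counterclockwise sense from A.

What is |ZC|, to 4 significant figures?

78.85

On A1, H sits at bearing 90° from F; a 69° counterclockwise sweep puts A at bearing 159°, so A = F + 7.4·(cos 159°, sin 159°) = (-65.01, -4.748). A1 meets AC tangentially, so FA is at right angles to AC, so AC runs along (−sin 159°, cos 159°); with |AC| = 24.6, C = (-73.82, -27.71). Then |ZC| = |C − Z| = 78.85.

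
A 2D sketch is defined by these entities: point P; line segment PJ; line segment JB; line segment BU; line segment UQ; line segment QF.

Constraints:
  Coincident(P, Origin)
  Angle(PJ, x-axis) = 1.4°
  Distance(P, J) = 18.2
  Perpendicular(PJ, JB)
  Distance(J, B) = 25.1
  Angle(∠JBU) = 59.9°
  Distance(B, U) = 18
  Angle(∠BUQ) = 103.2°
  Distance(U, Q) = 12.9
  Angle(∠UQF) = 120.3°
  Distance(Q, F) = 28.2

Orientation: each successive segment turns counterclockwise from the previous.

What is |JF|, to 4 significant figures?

15.86

P is at the origin; PJ runs at 1.4° with length 18.2, so J = (18.19, 0.4447). The perpendicularity gives JB at right angles to PJ, so JB runs at 91.40°; with |JB| = 25.1, B = (17.58, 25.54). ∠JBU = 59.9° gives BU at -148.5° from the x-axis; with |BU| = 18.0, U = (2.234, 16.13). ∠BUQ = 103.2° gives UQ at -71.70° from the x-axis; with |UQ| = 12.9, Q = (6.284, 3.885). ∠UQF = 120.3° gives QF at -12.00° from the x-axis; with |QF| = 28.2, F = (33.87, -1.978). Then |JF| = |F − J| = 15.86.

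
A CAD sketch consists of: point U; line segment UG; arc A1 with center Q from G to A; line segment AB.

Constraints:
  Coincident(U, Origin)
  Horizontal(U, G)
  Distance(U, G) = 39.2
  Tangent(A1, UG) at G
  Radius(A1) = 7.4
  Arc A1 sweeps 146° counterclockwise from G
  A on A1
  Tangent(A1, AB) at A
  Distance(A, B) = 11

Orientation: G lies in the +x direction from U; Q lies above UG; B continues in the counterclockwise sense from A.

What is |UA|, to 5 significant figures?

45.402

U is at the origin; UG is horizontal with |UG| = 39.2 and G on the +x side, so G = (39.200, 0.0000). The tangent condition forces QG to be normal to UG, so Q = G + (0, 7.4) = (39.200, 7.4000). On A1, G sits at bearing -90° from Q; a 146° counterclockwise sweep puts A at bearing 56°, so A = Q + 7.4·(cos 56°, sin 56°) = (43.338, 13.535). Then |UA| = |A − U| = 45.402.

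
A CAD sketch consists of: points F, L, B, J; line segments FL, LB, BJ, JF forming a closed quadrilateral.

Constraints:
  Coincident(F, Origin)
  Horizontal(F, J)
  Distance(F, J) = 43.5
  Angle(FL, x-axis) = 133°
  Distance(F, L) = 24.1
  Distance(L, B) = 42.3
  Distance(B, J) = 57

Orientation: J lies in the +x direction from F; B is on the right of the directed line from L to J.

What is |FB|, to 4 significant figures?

25.26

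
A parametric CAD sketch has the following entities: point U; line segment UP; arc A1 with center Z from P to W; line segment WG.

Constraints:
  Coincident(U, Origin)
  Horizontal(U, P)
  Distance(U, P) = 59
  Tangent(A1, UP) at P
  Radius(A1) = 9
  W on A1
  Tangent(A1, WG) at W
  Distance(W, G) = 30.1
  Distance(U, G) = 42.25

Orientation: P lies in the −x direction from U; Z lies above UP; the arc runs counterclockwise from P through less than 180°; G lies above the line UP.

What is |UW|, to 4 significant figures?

52.16

Checks: |ZW| = 9.000 ✓; ∠(ZW, WG) = 90.00° ✓; |WG| = 30.10 ✓; |UG| = 42.25 ✓.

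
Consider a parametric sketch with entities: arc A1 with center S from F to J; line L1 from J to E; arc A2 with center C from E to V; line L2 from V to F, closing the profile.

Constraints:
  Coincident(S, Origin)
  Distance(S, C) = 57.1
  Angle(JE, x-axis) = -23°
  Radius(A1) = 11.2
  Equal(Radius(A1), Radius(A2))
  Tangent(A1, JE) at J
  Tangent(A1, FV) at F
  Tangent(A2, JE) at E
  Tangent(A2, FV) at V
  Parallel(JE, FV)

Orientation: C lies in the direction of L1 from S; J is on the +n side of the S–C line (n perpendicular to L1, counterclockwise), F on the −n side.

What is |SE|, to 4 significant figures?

58.19

The slot axis is L1's direction at -23.0°, so u = (cos -23.0°, sin -23.0°) = (0.9205, -0.3907) and n = (−sin -23.0°, cos -23.0°) = (0.3907, 0.9205). S is at the origin and C lies 57.1 along u from S, so C = 57.1·u = (52.56, -22.31). Tangency of A1 to both parallel lines with radius 11.2 puts J and F at S ± 11.2·n: J = (4.376, 10.31), F = (-4.376, -10.31). Equal radii place E and V the same way about C: E = C + 11.2·n = (56.94, -12.00), V = C − 11.2·n = (48.18, -32.62). Then |SE| = |E − S| = 58.19.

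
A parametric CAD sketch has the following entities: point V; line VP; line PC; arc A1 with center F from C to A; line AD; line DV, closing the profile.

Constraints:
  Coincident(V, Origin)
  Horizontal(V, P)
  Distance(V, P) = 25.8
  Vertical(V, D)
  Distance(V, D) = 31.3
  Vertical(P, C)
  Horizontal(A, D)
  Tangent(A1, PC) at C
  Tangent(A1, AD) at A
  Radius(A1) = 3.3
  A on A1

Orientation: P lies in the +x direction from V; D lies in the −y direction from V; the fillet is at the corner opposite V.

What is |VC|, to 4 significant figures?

38.07

V is at the origin; VP is horizontal with |VP| = 25.8 and P on the +x side, so P = (25.80, 0.000). V and D share the same x with |VD| = 31.3 and D on the −y side, so D = (0.000, -31.30). The virtual corner opposite V is at (25.80, -31.30). A1 meets PC tangentially, so FC is at right angles to PC and since A1 is tangent to AD there, FA ⟂ AD, with radius 3.3, so the center F sits 3.3 in from both sides at F = (22.50, -28.00). That places the tangent points at C = (25.80, -28.00) on PC and A = (22.50, -31.30) on AD. Then |VC| = |C − V| = 38.07.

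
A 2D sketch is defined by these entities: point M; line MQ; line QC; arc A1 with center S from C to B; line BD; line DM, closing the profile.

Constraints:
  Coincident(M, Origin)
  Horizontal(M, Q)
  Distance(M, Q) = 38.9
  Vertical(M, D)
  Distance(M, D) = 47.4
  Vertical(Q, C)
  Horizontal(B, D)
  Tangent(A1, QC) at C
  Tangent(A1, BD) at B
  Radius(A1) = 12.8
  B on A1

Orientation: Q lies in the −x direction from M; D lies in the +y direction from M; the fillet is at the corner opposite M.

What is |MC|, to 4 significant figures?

52.06

M is at the origin; M and Q share the same y with |MQ| = 38.9 and Q on the −x side, so Q = (-38.90, 0.000). MD is vertical with |MD| = 47.4 and D on the +y side, so D = (0.000, 47.40). The virtual corner opposite M is at (-38.90, 47.40). Tangency of A1 to QC means the radius SC is perpendicular to QC and since A1 is tangent to BD there, SB ⟂ BD, with radius 12.8, so the center S sits 12.8 in from both sides at S = (-26.10, 34.60). That places the tangent points at C = (-38.90, 34.60) on QC and B = (-26.10, 47.40) on BD. Then |MC| = |C − M| = 52.06.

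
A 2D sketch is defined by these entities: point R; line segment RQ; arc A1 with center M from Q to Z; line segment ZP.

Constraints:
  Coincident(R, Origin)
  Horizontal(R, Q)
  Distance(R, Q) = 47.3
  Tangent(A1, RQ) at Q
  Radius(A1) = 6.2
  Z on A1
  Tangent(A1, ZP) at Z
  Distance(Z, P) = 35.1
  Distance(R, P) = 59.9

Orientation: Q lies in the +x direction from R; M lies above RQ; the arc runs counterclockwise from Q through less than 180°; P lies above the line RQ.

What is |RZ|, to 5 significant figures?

53.832

Checks: |MZ| = 6.200 ✓; ∠(MZ, ZP) = 90.00° ✓; |ZP| = 35.10 ✓; |RP| = 59.90 ✓.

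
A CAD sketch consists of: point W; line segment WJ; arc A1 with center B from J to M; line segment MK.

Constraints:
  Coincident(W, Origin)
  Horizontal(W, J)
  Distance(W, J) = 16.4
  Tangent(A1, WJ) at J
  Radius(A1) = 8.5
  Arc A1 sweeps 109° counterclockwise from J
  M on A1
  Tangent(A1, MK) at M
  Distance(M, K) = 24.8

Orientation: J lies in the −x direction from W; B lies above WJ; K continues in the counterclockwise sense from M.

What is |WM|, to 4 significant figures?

14.03

The tangent condition forces BJ to be normal to WJ, so B = J + (0, 8.5) = (-16.40, 8.500). On A1, J sits at bearing -90° from B; a 109° counterclockwise sweep puts M at bearing 19°, so M = B + 8.5·(cos 19°, sin 19°) = (-8.363, 11.27). Then |WM| = |M − W| = 14.03.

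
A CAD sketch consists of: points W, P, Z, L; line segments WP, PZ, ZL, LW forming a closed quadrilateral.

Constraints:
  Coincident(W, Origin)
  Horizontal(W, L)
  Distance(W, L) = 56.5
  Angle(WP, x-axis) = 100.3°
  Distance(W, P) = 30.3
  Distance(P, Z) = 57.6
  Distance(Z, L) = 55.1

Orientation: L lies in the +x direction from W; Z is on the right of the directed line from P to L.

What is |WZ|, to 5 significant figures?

27.399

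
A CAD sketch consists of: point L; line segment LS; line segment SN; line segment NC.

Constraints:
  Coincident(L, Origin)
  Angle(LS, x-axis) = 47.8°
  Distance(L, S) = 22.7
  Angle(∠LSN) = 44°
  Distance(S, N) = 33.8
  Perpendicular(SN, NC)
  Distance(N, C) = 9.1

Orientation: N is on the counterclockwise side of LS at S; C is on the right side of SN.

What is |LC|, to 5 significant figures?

30.392

L is at the origin; LS runs at 47.8° with length 22.7, so S = 22.7·(cos 47.8°, sin 47.8°) = (15.248, 16.816). ∠LSN = 44.0°, so SN runs at 47.8° + (180° − 44.0°) = 183.80° from the x-axis; with |SN| = 33.8, N = S + 33.8·(cos 183.80°, sin 183.80°) = (-18.478, 14.576). SN is perpendicular to NC; with |NC| = 9.1 on the right of SN, C = N + 9.1·(-0.066274, 0.99780) = (-19.081, 23.656). Then |LC| = |C − L| = 30.392.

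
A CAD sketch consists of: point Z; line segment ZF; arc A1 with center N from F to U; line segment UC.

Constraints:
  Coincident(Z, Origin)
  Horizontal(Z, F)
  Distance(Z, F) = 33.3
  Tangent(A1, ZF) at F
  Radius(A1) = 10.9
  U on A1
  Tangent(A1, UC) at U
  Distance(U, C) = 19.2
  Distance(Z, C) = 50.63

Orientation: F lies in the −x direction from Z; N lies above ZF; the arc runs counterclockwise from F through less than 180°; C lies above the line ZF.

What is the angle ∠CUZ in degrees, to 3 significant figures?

171°

Checks: Z = (0.00, 0.00) ✓; |NU| = 10.90 ✓; ∠(NU, UC) = 90.00° ✓; |UC| = 19.20 ✓; |ZC| = 50.63 ✓.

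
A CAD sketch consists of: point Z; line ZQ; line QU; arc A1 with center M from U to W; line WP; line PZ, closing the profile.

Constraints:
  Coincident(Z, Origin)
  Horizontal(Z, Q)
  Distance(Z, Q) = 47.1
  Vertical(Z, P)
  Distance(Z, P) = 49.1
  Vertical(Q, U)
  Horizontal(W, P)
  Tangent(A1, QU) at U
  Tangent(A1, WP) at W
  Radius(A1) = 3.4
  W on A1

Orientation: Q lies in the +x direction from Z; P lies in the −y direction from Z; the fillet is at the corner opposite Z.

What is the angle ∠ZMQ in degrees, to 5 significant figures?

47.973°

Z and P share the same x with |ZP| = 49.1 and P on the −y side, so P = (0.0000, -49.100). The virtual corner opposite Z is at (47.100, -49.100). Tangency of A1 to QU means the radius MU is perpendicular to QU and tangency of A1 to WP means the radius MW is perpendicular to WP, with radius 3.4, so the center M sits 3.4 in from both sides at M = (43.700, -45.700). Then cos ∠ZMQ = MZ·MQ / (|MZ||MQ|), giving 47.973°.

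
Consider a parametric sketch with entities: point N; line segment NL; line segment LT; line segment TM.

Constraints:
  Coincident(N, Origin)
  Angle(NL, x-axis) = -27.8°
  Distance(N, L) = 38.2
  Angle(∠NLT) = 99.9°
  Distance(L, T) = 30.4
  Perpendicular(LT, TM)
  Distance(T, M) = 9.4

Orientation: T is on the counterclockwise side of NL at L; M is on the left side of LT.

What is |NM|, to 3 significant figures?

46.5

N is at the origin; NL runs at -27.8° with length 38.2, so L = 38.2·(cos -27.8°, sin -27.8°) = (33.8, -17.8). ∠NLT = 99.9°, so LT runs at -27.8° + (180° − 99.9°) = 52.3° from the x-axis; with |LT| = 30.4, T = L + 30.4·(cos 52.3°, sin 52.3°) = (52.4, 6.24). LT ⟂ TM; with |TM| = 9.4 on the left of LT, M = T + 9.4·(-0.791, 0.612) = (44.9, 12.0). Then |NM| = |M − N| = 46.5.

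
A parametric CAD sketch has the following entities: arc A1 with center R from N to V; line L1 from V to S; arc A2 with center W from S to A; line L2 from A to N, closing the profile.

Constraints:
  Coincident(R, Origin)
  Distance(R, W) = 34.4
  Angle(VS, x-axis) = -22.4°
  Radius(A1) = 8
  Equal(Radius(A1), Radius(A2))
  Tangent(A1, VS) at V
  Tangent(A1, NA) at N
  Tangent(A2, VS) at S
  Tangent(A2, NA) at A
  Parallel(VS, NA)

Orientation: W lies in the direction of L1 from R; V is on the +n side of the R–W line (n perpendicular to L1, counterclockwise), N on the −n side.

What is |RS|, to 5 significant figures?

35.318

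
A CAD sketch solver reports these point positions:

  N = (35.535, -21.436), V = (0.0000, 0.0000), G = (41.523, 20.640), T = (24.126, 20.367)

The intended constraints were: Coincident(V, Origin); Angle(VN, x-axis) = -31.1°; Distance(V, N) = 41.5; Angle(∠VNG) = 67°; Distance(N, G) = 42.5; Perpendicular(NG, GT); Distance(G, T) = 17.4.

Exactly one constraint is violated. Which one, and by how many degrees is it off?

Perpendicular(NG, GT) — off by 9.00°.

V = (0.00, 0.00) ✓; VN at -31.10° ✓; |VN| = 41.50 ✓; ∠VNG = 67.00° ✓; |NG| = 42.50 ✓; ∠(NG, GT) = 99.00° ✗; |GT| = 17.40 ✓.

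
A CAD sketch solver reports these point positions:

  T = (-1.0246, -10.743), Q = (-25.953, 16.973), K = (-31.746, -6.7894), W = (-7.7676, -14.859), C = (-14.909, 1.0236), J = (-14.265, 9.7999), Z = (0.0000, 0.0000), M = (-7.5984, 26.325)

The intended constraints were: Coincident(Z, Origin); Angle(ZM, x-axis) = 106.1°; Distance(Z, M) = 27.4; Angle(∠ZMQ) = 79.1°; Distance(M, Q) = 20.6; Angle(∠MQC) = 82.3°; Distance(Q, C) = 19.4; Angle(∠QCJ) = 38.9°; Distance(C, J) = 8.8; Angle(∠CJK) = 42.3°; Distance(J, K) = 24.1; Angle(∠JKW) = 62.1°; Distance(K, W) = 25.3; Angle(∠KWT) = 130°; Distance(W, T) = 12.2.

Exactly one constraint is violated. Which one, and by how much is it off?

Distance(W, T) = 12.2 — off by 4.30.

Z = (0.00, 0.00) ✓; ZM at 106.1° ✓; |ZM| = 27.40 ✓; ∠ZMQ = 79.10° ✓; |MQ| = 20.60 ✓; ∠MQC = 82.30° ✓; |QC| = 19.40 ✓; ∠QCJ = 38.90° ✓; |CJ| = 8.800 ✓; ∠CJK = 42.30° ✓; |JK| = 24.10 ✓; ∠JKW = 62.10° ✓; |KW| = 25.30 ✓; ∠KWT = 130.0° ✓; |WT| = 7.900 ✗.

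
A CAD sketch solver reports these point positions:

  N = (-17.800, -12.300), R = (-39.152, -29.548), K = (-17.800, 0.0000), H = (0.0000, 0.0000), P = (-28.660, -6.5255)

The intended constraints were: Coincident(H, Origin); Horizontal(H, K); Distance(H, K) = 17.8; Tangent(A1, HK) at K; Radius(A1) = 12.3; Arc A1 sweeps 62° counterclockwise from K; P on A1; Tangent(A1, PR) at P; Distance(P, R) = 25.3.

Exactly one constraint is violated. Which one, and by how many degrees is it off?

Tangent(A1, PR) at P — off by 3.50°.

H = (0.00, 0.00) ✓; H.y = 0.00, K.y = 0.00 ✓; |HK| = 17.80 ✓; ∠(NK, KH) = 90.00° ✓; |NK| = 12.30 ✓; bearing(N→P) − bearing(N→K) = 62.00° ✓; |NP| = 12.30 ✓; ∠(NP, PR) = 86.50° ✗; |PR| = 25.30 ✓.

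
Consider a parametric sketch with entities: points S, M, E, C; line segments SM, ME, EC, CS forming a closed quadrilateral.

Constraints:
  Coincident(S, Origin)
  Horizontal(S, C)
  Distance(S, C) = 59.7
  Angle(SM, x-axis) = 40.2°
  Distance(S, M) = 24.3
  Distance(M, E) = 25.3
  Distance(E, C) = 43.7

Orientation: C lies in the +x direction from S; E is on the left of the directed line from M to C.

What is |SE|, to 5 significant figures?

49.352

Checks: |ME| = 25.30 ✓; |EC| = 43.70 ✓.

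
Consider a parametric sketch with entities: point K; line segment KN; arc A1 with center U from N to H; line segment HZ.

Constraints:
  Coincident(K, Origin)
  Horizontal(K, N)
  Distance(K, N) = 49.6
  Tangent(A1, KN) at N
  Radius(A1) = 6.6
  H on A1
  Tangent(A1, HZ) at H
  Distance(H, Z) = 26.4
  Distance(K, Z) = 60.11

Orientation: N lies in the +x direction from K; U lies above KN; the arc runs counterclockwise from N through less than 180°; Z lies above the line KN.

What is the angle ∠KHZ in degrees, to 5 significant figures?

84.478°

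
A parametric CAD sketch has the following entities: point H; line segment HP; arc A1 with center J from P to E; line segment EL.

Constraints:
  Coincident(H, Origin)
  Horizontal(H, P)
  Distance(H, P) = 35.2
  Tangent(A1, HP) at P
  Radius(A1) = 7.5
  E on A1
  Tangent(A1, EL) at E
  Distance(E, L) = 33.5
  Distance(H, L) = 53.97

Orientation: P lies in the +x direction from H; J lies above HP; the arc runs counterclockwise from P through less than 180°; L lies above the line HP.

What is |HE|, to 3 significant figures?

43.5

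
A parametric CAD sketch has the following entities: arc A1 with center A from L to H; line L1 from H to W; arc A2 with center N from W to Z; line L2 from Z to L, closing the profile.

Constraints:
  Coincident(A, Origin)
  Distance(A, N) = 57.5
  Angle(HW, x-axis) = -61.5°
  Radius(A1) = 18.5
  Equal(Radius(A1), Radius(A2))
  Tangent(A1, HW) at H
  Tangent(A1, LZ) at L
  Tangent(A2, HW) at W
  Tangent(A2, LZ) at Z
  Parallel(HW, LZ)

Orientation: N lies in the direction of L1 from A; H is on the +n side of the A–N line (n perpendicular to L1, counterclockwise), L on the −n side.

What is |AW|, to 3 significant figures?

60.4

The slot axis is L1's direction at -61.5°, so u = (cos -61.5°, sin -61.5°) = (0.477, -0.879) and n = (−sin -61.5°, cos -61.5°) = (0.879, 0.477). A is at the origin and N lies 57.5 along u from A, so N = 57.5·u = (27.4, -50.5). Tangency of A1 to both parallel lines with radius 18.5 puts H and L at A ± 18.5·n: H = (16.3, 8.83), L = (-16.3, -8.83). Equal radii place W and Z the same way about N: W = N + 18.5·n = (43.7, -41.7), Z = N − 18.5·n = (11.2, -59.4). Then |AW| = |W − A| = 60.4.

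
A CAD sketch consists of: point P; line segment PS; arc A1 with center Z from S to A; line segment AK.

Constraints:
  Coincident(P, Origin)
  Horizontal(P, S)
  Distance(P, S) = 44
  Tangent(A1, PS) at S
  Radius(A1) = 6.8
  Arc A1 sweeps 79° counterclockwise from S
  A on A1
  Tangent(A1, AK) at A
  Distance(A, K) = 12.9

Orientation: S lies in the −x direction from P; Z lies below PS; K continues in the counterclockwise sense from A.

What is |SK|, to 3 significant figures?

20.3

P is at the origin; P and S share the same y with |PS| = 44.0 and S on the −x side, so S = (-44.0, 0.00). Since A1 is tangent to PS there, ZS ⟂ PS, so Z = S + (0, -6.8) = (-44.0, -6.80). On A1, S sits at bearing 90° from Z; a 79° counterclockwise sweep puts A at bearing 169°, so A = Z + 6.8·(cos 169°, sin 169°) = (-50.7, -5.50). Since A1 is tangent to AK there, ZA ⟂ AK, so AK runs along (−sin 169°, cos 169°); with |AK| = 12.9, K = (-53.1, -18.2). Then |SK| = |K − S| = 20.3.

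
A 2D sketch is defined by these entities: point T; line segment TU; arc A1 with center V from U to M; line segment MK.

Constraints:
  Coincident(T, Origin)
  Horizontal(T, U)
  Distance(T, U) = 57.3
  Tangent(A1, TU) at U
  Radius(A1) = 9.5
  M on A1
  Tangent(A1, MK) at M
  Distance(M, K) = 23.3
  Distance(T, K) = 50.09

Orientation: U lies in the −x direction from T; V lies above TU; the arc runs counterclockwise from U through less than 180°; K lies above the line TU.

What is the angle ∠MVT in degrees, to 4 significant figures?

8.641°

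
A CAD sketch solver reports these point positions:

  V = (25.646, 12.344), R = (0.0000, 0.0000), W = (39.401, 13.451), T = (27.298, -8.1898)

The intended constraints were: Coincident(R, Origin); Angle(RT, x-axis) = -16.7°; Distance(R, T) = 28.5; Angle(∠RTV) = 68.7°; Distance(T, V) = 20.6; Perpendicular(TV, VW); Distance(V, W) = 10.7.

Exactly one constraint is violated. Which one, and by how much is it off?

Distance(V, W) = 10.7 — off by 3.10.

R = (0.00, 0.00) ✓; RT at -16.70° ✓; |RT| = 28.50 ✓; ∠RTV = 68.70° ✓; |TV| = 20.60 ✓; ∠(TV, VW) = 90.00° ✓; |VW| = 13.80 ✗.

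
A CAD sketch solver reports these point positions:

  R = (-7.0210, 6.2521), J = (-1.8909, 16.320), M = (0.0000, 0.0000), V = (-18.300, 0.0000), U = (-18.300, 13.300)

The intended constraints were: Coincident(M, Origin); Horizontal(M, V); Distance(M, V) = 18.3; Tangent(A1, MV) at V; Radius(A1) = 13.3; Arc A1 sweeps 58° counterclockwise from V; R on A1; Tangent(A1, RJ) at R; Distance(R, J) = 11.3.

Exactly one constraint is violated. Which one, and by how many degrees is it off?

Tangent(A1, RJ) at R — off by 5.00°.

M = (0.00, 0.00) ✓; M.y = 0.00, V.y = 0.00 ✓; |MV| = 18.30 ✓; ∠(UV, VM) = 90.00° ✓; |UV| = 13.30 ✓; bearing(U→R) − bearing(U→V) = 58.00° ✓; |UR| = 13.30 ✓; ∠(UR, RJ) = 85.00° ✗; |RJ| = 11.30 ✓.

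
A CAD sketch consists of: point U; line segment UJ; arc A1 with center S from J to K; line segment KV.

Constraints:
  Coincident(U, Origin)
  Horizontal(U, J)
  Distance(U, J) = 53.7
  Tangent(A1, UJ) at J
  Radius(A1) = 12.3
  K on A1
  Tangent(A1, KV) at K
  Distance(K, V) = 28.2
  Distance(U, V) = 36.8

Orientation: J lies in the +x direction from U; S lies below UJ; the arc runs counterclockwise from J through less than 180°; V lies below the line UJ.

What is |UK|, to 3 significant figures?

44.5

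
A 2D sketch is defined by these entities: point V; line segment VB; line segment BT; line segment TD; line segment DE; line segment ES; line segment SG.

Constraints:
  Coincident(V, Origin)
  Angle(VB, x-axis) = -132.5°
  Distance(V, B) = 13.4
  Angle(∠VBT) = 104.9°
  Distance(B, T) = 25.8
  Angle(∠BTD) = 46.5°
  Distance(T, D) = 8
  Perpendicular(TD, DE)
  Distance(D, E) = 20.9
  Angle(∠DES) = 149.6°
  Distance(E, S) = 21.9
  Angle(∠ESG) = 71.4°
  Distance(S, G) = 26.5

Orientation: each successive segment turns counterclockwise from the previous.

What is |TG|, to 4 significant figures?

28.47

V is at the origin; VB runs at -132.5° with length 13.4, so B = (-9.053, -9.880). ∠VBT = 104.9° gives BT at -57.40° from the x-axis; with |BT| = 25.8, T = (4.847, -31.61). ∠BTD = 46.5° gives TD at 76.10° from the x-axis; with |TD| = 8.0, D = (6.769, -23.85). TD ⟂ DE, so DE runs at 166.1°; with |DE| = 20.9, E = (-13.52, -18.83). ∠DES = 149.6° gives ES at -163.5° from the x-axis; with |ES| = 21.9, S = (-34.52, -25.05). ∠ESG = 71.4° gives SG at -54.90° from the x-axis; with |SG| = 26.5, G = (-19.28, -46.73). Then |TG| = |G − T| = 28.47.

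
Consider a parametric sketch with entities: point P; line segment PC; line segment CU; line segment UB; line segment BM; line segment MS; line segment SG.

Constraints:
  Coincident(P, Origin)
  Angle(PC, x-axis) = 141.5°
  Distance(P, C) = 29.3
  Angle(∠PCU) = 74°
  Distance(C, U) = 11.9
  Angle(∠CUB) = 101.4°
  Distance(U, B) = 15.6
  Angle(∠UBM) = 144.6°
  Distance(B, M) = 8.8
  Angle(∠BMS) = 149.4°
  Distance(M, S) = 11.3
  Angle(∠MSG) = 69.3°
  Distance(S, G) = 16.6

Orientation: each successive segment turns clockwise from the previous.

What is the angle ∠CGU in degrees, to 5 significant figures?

36.892°

P is at the origin; PC runs at 141.5° with length 29.3, so C = (-22.930, 18.240). ∠PCU = 74.0° gives CU at 35.500° from the x-axis; with |CU| = 11.9, U = (-13.242, 25.150). ∠CUB = 101.4° gives UB at -43.100° from the x-axis; with |UB| = 15.6, B = (-1.8519, 14.491). ∠UBM = 144.6° gives BM at -78.500° from the x-axis; with |BM| = 8.8, M = (-0.097475, 5.8676). ∠BMS = 149.4° gives MS at -109.10° from the x-axis; with |MS| = 11.3, S = (-3.7950, -4.8103). ∠MSG = 69.3° gives SG at 140.20° from the x-axis; with |SG| = 16.6, G = (-16.549, 5.8155). Then cos ∠CGU = GC·GU / (|GC||GU|), giving 36.892°.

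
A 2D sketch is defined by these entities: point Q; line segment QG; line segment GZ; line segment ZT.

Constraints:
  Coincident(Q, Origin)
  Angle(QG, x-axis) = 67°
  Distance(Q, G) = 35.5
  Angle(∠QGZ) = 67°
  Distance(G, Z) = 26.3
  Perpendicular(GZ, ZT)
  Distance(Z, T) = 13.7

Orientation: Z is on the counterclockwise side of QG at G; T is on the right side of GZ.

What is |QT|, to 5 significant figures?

48.015

∠QGZ = 67.0°, so GZ runs at 67.0° + (180° − 67.0°) = 180.00° from the x-axis; with |GZ| = 26.3, Z = G + 26.3·(cos 180.00°, sin 180.00°) = (-12.429, 32.678). The perpendicularity gives ZT at right angles to GZ; with |ZT| = 13.7 on the right of GZ, T = Z + 13.7·(1.2246e-16, 1.0000) = (-12.429, 46.378). Then |QT| = |T − Q| = 48.015.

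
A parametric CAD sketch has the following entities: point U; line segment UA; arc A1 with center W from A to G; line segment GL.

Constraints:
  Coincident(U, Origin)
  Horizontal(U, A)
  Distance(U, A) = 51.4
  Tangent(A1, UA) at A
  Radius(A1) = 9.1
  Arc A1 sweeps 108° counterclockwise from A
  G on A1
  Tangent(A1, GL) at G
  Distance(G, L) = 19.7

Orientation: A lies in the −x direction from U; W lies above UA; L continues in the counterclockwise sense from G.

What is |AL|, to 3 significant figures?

30.8

U is at the origin; UA is horizontal with |UA| = 51.4 and A on the −x side, so A = (-51.4, 0.00). Tangency of A1 to UA means the radius WA is perpendicular to UA, so W = A + (0, 9.1) = (-51.4, 9.10). On A1, A sits at bearing -90° from W; a 108° counterclockwise sweep puts G at bearing 18°, so G = W + 9.1·(cos 18°, sin 18°) = (-42.7, 11.9). Since A1 is tangent to GL there, WG ⟂ GL, so GL runs along (−sin 18°, cos 18°); with |GL| = 19.7, L = (-48.8, 30.6). Then |AL| = |L − A| = 30.8.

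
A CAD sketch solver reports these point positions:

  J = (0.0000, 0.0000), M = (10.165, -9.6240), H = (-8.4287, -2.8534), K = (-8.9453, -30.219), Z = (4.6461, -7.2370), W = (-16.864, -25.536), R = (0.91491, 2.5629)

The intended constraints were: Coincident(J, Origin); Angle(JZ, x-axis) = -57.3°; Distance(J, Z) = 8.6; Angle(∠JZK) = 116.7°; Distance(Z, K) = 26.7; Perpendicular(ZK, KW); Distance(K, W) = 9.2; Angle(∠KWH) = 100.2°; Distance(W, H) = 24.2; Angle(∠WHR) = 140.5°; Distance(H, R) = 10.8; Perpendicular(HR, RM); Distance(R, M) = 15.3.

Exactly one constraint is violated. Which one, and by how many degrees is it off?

Perpendicular(HR, RM) — off by 7.10°.

J = (0.00, 0.00) ✓; JZ at -57.30° ✓; |JZ| = 8.600 ✓; ∠JZK = 116.7° ✓; |ZK| = 26.70 ✓; ∠(ZK, KW) = 90.00° ✓; |KW| = 9.200 ✓; ∠KWH = 100.2° ✓; |WH| = 24.20 ✓; ∠WHR = 140.5° ✓; |HR| = 10.80 ✓; ∠(HR, RM) = 82.90° ✗; |RM| = 15.30 ✓.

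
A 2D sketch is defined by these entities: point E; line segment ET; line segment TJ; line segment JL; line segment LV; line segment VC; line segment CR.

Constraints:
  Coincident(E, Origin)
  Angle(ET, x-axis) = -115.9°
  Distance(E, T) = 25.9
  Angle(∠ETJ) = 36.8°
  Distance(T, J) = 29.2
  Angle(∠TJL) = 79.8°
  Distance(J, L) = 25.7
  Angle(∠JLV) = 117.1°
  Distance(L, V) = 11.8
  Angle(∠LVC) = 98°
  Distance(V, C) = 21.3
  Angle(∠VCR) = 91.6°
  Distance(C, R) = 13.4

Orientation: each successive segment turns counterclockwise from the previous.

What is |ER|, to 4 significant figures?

12.85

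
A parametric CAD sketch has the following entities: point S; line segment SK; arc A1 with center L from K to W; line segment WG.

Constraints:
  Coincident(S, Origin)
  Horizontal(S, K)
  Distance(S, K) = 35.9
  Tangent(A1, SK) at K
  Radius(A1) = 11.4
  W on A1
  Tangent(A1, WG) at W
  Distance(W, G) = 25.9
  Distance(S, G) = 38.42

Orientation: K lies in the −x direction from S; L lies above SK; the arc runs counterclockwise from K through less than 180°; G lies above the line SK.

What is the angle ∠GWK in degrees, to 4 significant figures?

142.1°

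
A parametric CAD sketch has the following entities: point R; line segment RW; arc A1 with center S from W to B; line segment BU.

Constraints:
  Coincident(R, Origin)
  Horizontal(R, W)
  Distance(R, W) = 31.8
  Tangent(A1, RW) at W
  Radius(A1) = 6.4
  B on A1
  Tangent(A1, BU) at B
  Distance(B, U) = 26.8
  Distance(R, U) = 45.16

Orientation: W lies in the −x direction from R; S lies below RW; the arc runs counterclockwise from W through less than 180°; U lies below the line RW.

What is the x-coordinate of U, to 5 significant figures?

-29.854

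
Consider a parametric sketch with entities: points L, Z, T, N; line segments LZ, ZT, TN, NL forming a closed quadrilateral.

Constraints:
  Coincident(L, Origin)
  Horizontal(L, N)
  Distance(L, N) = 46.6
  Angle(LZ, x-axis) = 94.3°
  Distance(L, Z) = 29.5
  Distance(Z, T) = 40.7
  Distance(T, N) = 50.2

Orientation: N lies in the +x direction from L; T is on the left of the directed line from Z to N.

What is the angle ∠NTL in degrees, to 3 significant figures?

49.7°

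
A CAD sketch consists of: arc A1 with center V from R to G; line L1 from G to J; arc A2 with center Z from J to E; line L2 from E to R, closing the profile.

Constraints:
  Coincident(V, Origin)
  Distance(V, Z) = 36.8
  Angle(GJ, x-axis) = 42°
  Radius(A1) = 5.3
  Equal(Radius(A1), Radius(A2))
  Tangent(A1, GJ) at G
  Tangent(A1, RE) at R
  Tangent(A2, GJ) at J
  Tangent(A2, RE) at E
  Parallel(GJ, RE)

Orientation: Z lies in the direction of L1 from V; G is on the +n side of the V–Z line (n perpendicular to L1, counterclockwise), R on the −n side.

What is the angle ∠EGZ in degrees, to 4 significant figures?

7.873°

Tangency of A1 to both parallel lines with radius 5.3 puts G and R at V ± 5.3·n: G = (-3.546, 3.939), R = (3.546, -3.939). Equal radii place J and E the same way about Z: J = Z + 5.3·n = (23.80, 28.56), E = Z − 5.3·n = (30.89, 20.69). Then cos ∠EGZ = GE·GZ / (|GE||GZ|), giving 7.873°.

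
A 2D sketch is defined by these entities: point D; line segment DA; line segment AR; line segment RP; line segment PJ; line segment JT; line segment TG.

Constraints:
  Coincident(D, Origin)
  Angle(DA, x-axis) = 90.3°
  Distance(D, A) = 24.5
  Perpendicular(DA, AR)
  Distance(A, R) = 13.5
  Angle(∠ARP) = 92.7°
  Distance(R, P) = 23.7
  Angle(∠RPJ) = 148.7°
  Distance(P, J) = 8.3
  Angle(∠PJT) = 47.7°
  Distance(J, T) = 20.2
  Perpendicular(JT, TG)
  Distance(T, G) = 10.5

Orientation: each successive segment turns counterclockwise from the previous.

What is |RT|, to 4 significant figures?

15.18

D is at the origin; DA runs at 90.3° with length 24.5, so A = (-0.1283, 24.50). DA ⟂ AR, so AR runs at -179.7°; with |AR| = 13.5, R = (-13.63, 24.43). ∠ARP = 92.7° gives RP at -92.40° from the x-axis; with |RP| = 23.7, P = (-14.62, 0.7498). ∠RPJ = 148.7° gives PJ at -61.10° from the x-axis; with |PJ| = 8.3, J = (-10.61, -6.517). ∠PJT = 47.7° gives JT at 71.20° from the x-axis; with |JT| = 20.2, T = (-4.100, 12.61). Then |RT| = |T − R| = 15.18.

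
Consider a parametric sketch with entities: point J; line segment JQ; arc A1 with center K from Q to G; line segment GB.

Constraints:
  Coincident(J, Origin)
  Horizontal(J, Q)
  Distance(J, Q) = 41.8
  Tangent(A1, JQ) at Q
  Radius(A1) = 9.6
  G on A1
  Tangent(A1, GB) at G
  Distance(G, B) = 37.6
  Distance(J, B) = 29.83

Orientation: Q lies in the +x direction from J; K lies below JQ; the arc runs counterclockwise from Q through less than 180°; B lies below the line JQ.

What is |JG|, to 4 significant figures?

35.25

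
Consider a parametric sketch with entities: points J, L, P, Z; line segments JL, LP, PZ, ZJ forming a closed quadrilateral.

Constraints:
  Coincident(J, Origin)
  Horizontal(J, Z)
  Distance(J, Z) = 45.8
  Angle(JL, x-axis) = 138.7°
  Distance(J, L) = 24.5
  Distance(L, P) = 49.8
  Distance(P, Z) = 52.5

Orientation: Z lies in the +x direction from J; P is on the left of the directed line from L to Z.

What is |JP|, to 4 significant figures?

50.99

Checks: |LP| = 49.80 ✓; |PZ| = 52.50 ✓.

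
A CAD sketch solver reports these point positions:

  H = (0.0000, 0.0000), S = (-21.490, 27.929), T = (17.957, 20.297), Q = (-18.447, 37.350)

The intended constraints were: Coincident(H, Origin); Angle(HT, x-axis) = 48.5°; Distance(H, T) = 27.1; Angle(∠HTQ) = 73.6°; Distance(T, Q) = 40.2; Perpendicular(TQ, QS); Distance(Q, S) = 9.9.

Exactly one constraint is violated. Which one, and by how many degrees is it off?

Perpendicular(TQ, QS) — off by 7.20°.

H = (0.00, 0.00) ✓; HT at 48.50° ✓; |HT| = 27.10 ✓; ∠HTQ = 73.60° ✓; |TQ| = 40.20 ✓; ∠(TQ, QS) = 97.20° ✗; |QS| = 9.900 ✓.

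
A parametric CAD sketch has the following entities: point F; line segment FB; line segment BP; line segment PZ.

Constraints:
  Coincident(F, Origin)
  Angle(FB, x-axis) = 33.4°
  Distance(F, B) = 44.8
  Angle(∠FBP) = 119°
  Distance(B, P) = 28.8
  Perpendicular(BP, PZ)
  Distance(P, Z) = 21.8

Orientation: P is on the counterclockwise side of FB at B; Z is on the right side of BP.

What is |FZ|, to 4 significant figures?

79.19

∠FBP = 119.0°, so BP runs at 33.4° + (180° − 119.0°) = 94.40° from the x-axis; with |BP| = 28.8, P = B + 28.8·(cos 94.40°, sin 94.40°) = (35.19, 53.38). BP is perpendicular to PZ; with |PZ| = 21.8 on the right of BP, Z = P + 21.8·(0.9971, 0.07672) = (56.93, 55.05). Then |FZ| = |Z − F| = 79.19.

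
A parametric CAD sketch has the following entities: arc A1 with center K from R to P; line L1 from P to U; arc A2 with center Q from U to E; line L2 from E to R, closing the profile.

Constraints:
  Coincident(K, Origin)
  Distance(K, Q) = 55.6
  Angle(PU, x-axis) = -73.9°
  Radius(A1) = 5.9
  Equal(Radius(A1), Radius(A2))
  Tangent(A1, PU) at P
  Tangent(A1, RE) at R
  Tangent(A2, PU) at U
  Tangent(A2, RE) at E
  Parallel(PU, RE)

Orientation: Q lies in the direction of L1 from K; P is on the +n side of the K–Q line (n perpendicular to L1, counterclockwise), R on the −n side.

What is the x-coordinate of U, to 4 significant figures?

21.09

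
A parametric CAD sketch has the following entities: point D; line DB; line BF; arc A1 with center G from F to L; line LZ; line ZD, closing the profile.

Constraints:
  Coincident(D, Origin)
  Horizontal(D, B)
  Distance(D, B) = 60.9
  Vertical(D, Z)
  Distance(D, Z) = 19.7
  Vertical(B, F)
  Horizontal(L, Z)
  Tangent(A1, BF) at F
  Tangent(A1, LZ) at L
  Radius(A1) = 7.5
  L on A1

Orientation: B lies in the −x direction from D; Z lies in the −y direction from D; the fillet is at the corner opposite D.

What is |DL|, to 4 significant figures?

56.92

D is at the origin; DB is horizontal with |DB| = 60.9 and B on the −x side, so B = (-60.90, 0.000). D and Z share the same x with |DZ| = 19.7 and Z on the −y side, so Z = (0.000, -19.70). The virtual corner opposite D is at (-60.90, -19.70). The tangent condition forces GF to be normal to BF and tangency of A1 to LZ means the radius GL is perpendicular to LZ, with radius 7.5, so the center G sits 7.5 in from both sides at G = (-53.40, -12.20). That places the tangent points at F = (-60.90, -12.20) on BF and L = (-53.40, -19.70) on LZ. Then |DL| = |L − D| = 56.92.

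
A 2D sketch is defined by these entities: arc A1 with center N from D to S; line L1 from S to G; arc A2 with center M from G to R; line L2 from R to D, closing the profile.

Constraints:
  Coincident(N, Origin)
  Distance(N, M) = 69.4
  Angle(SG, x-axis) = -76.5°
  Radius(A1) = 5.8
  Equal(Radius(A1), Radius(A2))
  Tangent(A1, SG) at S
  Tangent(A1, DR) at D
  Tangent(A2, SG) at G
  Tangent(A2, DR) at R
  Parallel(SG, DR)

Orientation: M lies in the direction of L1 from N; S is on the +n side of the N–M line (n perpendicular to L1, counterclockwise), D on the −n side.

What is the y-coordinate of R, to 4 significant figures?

-68.84

The slot axis is L1's direction at -76.5°, so u = (cos -76.5°, sin -76.5°) = (0.2334, -0.9724) and n = (−sin -76.5°, cos -76.5°) = (0.9724, 0.2334). N is at the origin and M lies 69.4 along u from N, so M = 69.4·u = (16.20, -67.48). Tangency of A1 to both parallel lines with radius 5.8 puts S and D at N ± 5.8·n: S = (5.640, 1.354), D = (-5.640, -1.354). Equal radii place G and R the same way about M: G = M + 5.8·n = (21.84, -66.13), R = M − 5.8·n = (10.56, -68.84). So R.y = -68.84.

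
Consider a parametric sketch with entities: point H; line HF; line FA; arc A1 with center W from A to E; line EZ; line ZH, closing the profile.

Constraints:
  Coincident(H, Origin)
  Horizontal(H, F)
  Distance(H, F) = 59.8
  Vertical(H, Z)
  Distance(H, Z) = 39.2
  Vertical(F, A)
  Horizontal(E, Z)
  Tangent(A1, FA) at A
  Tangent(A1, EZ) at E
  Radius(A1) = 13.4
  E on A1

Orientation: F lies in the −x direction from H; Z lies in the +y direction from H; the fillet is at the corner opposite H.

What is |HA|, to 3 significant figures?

65.1

The virtual corner opposite H is at (-59.8, 39.2). The tangent condition forces WA to be normal to FA and since A1 is tangent to EZ there, WE ⟂ EZ, with radius 13.4, so the center W sits 13.4 in from both sides at W = (-46.4, 25.8). That places the tangent points at A = (-59.8, 25.8) on FA and E = (-46.4, 39.2) on EZ. Then |HA| = |A − H| = 65.1.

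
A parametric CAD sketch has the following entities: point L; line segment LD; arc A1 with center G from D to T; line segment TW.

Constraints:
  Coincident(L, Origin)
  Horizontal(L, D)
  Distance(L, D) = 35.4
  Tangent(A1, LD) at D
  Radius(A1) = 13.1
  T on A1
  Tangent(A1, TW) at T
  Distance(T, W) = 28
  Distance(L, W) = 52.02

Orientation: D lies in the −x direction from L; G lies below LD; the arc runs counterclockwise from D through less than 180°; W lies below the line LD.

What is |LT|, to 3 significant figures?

50.4

L is at the origin; LD is horizontal with |LD| = 35.4 and D on the −x side, so D = (-35.4, 0.00). Tangency of A1 to LD means the radius GD is perpendicular to LD, so G = D + (0, -13.1) = (-35.4, -13.1). Since GT ⟂ TW (tangency), |GW| = √(13.1² + 28.0²) = 30.9 regardless of where T sits on A1. So W lies on both circle(L, 52.02) and circle(G, 30.9); the below-LD intersection is W = (-28.8, -43.3). T is the foot of the tangent from W: T = (-45.8, -21.0).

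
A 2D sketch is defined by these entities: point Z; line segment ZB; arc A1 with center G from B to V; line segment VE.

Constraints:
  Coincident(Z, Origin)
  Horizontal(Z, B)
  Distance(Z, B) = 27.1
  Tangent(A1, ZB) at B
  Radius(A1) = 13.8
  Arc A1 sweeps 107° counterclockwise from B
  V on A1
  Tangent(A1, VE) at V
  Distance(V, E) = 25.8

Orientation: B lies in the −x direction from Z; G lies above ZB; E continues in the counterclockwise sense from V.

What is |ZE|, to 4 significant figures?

47.61

Z is at the origin; ZB is horizontal with |ZB| = 27.1 and B on the −x side, so B = (-27.10, 0.000). A1 meets ZB tangentially, so GB is at right angles to ZB, so G = B + (0, 13.8) = (-27.10, 13.80). On A1, B sits at bearing -90° from G; a 107° counterclockwise sweep puts V at bearing 17°, so V = G + 13.8·(cos 17°, sin 17°) = (-13.90, 17.83). Tangency of A1 to VE means the radius GV is perpendicular to VE, so VE runs along (−sin 17°, cos 17°); with |VE| = 25.8, E = (-21.45, 42.51). Then |ZE| = |E − Z| = 47.61.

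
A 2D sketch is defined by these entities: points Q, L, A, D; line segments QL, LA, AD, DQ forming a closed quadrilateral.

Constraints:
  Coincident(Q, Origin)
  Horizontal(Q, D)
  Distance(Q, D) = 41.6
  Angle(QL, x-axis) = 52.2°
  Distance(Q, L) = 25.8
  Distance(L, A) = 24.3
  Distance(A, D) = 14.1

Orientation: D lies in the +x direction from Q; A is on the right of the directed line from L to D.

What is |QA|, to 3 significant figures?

27.5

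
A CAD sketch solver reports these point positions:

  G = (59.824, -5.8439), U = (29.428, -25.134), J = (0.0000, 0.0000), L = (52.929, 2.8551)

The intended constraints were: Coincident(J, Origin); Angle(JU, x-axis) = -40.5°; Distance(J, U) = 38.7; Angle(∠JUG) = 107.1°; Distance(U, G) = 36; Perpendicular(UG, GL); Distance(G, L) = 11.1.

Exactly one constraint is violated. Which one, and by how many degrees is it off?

Perpendicular(UG, GL) — off by 6.00°.

J = (0.00, 0.00) ✓; JU at -40.50° ✓; |JU| = 38.70 ✓; ∠JUG = 107.1° ✓; |UG| = 36.00 ✓; ∠(UG, GL) = 96.00° ✗; |GL| = 11.10 ✓.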